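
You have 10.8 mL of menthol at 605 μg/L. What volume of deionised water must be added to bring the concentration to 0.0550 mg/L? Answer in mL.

0.0550 mg/L = 55.0 μg/L.
V₂ = C₁V₁/C₂ = 605 × 10.8 / 55.0 = 119 mL.
Diluent to add = V₂ − V₁ = 119 − 10.8 = 108 mL.

108 mL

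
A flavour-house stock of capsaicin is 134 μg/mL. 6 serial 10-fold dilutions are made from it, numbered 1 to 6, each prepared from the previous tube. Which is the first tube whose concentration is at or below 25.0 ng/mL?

Tube n has concentration 134 μg/mL / 10ⁿ.
Need 10ⁿ ≥ 134 μg/mL / 25.0 ng/mL = 5360, so n ≥ 3.73.
First such tube: n = 4.

tube 4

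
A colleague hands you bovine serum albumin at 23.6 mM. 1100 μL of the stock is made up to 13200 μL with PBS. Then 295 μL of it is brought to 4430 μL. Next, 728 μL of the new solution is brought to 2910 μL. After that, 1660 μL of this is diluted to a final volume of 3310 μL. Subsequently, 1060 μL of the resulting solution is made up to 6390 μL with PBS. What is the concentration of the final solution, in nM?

Overall dilution factor = 12 × 15.02 × 3.997 × 1.994 × 6.028 = 8658.
23.6 mM / 8658 = 2.73 × 10⁻³ mM = 2730 nM.

2730 nM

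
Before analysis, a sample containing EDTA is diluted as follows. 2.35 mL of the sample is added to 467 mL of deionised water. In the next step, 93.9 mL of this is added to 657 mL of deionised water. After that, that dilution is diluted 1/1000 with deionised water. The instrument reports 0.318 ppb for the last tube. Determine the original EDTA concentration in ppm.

508 ppm

Overall dilution factor = 199.7 × 7.997 × 1000 = 1.60 × 10⁶.
Original = 0.318 ppb × 1.60 × 10⁶ = 5.08 × 10⁵ ppb = 508 ppm.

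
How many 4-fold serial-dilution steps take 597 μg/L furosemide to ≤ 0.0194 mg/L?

3

Need 4ⁿ ≥ 30.8, so n ≥ log(30.8)/log(4) = 2.47.
Minimum whole steps: n = 3.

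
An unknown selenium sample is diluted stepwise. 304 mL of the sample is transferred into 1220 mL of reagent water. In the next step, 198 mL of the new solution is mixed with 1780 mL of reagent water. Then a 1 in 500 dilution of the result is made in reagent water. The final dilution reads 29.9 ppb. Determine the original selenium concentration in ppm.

749 ppm

Overall dilution factor = 5.013 × 9.990 × 500 = 2.50 × 10⁴.
Original = 29.9 ppb × 2.50 × 10⁴ = 7.49 × 10⁵ ppb = 749 ppm.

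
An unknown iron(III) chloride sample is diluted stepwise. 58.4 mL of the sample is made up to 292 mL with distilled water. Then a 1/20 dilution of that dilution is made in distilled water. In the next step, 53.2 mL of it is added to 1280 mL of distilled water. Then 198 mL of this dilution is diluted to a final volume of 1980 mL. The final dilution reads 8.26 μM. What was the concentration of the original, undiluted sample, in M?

Overall dilution factor = 5 × 20 × 25.06 × 10 = 2.51 × 10⁴.
Original = 8.26 μM × 2.51 × 10⁴ = 2.07 × 10⁵ μM = 0.207 M.

0.207 M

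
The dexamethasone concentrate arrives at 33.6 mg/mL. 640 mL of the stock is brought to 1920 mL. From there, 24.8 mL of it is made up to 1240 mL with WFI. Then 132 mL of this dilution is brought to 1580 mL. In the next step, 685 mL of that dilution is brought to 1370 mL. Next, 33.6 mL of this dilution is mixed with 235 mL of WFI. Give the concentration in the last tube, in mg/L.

1.17 mg/L

Overall dilution factor = 3 × 50 × 11.97 × 2 × 7.994 = 2.87 × 10⁴.
33.6 mg/mL / 2.87 × 10⁴ = 1.17 × 10⁻³ mg/mL = 1.17 mg/L.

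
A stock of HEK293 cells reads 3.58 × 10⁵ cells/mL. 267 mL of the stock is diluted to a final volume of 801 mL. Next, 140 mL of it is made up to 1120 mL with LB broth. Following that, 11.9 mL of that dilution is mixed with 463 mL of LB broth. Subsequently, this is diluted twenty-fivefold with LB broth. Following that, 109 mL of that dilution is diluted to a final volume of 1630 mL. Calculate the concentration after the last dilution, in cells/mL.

1.00 cells/mL

Overall dilution factor = 3 × 8 × 39.91 × 25 × 14.95 = 3.58 × 10⁵.
3.58 × 10⁵ cells/mL / 3.58 × 10⁵ = 1.00 cells/mL.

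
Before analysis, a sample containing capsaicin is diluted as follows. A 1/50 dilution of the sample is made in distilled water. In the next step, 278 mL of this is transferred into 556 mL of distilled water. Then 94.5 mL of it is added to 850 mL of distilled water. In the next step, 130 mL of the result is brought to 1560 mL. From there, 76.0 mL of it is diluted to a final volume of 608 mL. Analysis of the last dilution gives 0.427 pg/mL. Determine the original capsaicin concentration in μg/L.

Overall dilution factor = 50 × 3 × 9.995 × 12 × 8 = 1.44 × 10⁵.
Original = 0.427 pg/mL × 1.44 × 10⁵ = 6.15 × 10⁴ pg/mL = 61.5 μg/L.

61.5 μg/L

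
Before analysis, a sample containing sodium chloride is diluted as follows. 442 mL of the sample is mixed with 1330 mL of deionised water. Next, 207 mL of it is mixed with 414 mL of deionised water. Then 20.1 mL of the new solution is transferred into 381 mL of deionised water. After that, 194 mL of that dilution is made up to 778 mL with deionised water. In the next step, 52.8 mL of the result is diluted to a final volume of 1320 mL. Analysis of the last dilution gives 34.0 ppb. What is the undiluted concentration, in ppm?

Overall dilution factor = 4.009 × 3 × 19.96 × 4.010 × 25 = 2.41 × 10⁴.
Original = 34.0 ppb × 2.41 × 10⁴ = 8.18 × 10⁵ ppb = 818 ppm.

818 ppm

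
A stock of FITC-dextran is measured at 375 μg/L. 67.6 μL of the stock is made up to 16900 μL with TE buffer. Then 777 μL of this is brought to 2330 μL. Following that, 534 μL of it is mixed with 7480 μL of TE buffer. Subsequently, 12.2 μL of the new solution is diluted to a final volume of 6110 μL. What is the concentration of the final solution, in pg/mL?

Overall dilution factor = 250 × 2.999 × 15.01 × 500.8 = 5.63 × 10⁶.
375 μg/L / 5.63 × 10⁶ = 6.66 × 10⁻⁵ μg/L = 0.0666 pg/mL.

0.0666 pg/mL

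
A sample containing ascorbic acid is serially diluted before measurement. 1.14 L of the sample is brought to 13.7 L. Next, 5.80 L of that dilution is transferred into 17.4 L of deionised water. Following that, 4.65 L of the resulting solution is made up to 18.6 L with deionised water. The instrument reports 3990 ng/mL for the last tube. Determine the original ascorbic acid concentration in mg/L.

767 mg/L

Overall dilution factor = 12.02 × 4 × 4 = 192.
Original = 3990 ng/mL × 192 = 7.67 × 10⁵ ng/mL = 767 mg/L.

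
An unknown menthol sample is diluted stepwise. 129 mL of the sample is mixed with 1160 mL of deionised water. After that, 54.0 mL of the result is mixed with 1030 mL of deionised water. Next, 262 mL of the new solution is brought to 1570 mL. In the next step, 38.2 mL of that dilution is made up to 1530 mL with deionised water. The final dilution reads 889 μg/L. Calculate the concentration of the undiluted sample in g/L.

Overall dilution factor = 9.992 × 20.07 × 5.992 × 40.05 = 4.81 × 10⁴.
Original = 889 μg/L × 4.81 × 10⁴ = 4.28 × 10⁷ μg/L = 42.8 g/L.

42.8 g/L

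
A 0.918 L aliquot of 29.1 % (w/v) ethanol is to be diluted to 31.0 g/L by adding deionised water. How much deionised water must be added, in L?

7.70 L

31.0 g/L = 3.10 % (w/v).
V₂ = C₁V₁/C₂ = 29.1 × 0.918 / 3.10 = 8.62 L.
Diluent to add = V₂ − V₁ = 8.62 − 0.918 = 7.70 L.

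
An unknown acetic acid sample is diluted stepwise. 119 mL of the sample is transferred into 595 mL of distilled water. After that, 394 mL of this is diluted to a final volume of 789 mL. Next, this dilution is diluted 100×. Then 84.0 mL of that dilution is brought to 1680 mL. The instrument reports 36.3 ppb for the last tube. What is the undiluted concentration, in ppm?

Overall dilution factor = 6 × 2.003 × 100 × 20 = 2.40 × 10⁴.
Original = 36.3 ppb × 2.40 × 10⁴ = 8.72 × 10⁵ ppb = 872 ppm.

872 ppm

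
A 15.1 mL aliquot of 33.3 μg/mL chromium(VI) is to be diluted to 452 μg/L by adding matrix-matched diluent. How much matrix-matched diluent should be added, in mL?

1100 mL

452 μg/L = 0.452 μg/mL.
V₂ = C₁V₁/C₂ = 33.3 × 15.1 / 0.452 = 1112 mL.
Diluent to add = V₂ − V₁ = 1112 − 15.1 = 1100 mL.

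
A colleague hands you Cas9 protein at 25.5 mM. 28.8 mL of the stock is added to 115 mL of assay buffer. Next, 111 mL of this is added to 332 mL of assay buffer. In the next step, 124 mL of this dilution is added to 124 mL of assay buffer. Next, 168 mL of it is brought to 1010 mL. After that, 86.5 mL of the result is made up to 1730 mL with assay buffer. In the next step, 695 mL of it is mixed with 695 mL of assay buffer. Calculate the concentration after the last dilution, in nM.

Overall dilution factor = 4.993 × 3.991 × 2 × 6.012 × 20 × 2 = 9584.
25.5 mM / 9584 = 2.66 × 10⁻³ mM = 2660 nM.

2660 nM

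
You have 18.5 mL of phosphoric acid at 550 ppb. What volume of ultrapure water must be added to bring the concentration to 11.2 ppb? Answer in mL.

V₂ = C₁V₁/C₂ = 550 × 18.5 / 11.2 = 908 mL.
Diluent to add = V₂ − V₁ = 908 − 18.5 = 890 mL.

890 mL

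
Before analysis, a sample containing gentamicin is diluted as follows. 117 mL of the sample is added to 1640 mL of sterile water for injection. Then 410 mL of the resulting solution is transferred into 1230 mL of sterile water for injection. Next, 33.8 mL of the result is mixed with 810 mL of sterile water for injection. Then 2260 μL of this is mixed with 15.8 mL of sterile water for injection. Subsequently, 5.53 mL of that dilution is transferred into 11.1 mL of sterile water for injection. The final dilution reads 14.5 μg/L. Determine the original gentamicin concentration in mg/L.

Overall dilution factor = 15.02 × 4 × 24.96 × 7.991 × 3.007 = 3.60 × 10⁴.
Original = 14.5 μg/L × 3.60 × 10⁴ = 5.23 × 10⁵ μg/L = 523 mg/L.

523 mg/L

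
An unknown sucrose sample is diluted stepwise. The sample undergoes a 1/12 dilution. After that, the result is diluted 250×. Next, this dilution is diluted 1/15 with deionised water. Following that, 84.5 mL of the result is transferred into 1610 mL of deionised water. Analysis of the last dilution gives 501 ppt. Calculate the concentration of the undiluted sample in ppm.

452 ppm

Overall dilution factor = 12 × 250 × 15 × 20.05 = 9.02 × 10⁵.
Original = 501 ppt × 9.02 × 10⁵ = 4.52 × 10⁸ ppt = 452 ppm.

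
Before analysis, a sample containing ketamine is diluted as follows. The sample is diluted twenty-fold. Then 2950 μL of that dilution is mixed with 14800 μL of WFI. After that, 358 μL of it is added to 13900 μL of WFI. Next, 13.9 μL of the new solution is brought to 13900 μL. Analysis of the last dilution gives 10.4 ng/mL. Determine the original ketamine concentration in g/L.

49.8 g/L

Overall dilution factor = 20 × 6.017 × 39.83 × 1000 = 4.79 × 10⁶.
Original = 10.4 ng/mL × 4.79 × 10⁶ = 4.98 × 10⁷ ng/mL = 49.8 g/L.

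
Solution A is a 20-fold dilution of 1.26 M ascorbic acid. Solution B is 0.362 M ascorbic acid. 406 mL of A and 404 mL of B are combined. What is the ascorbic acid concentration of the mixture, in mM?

C_A = 1.26 M / 20 = 0.0630 M.
C_mix = (C_A·V_A + C_B·V_B)/(V_A + V_B) = (0.0630×406 + 0.362×404) / 810.0 = 0.212 M = 212 mM.

212 mM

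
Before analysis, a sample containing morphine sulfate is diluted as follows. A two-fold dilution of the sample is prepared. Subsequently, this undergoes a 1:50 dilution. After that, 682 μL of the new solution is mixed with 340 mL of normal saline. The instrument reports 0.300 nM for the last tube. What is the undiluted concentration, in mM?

Overall dilution factor = 2 × 50 × 499.5 = 5.00 × 10⁴.
Original = 0.300 nM × 5.00 × 10⁴ = 1.50 × 10⁴ nM = 0.0150 mM.

0.0150 mM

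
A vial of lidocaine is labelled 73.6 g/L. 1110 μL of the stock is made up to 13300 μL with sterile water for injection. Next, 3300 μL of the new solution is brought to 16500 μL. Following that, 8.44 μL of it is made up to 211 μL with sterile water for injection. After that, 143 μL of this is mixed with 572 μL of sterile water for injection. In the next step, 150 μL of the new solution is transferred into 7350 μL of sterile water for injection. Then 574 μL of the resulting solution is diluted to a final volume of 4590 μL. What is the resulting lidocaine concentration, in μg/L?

Overall dilution factor = 11.98 × 5 × 25 × 5 × 50 × 7.997 = 2.99 × 10⁶.
73.6 g/L / 2.99 × 10⁶ = 2.46 × 10⁻⁵ g/L = 24.6 μg/L.

24.6 μg/L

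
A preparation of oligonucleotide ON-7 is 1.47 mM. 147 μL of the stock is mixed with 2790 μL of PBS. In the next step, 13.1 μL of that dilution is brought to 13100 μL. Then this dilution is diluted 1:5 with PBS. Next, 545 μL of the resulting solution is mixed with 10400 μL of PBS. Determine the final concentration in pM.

733 pM

Overall dilution factor = 19.98 × 1000 × 5 × 20.08 = 2.01 × 10⁶.
1.47 mM / 2.01 × 10⁶ = 7.33 × 10⁻⁷ mM = 733 pM.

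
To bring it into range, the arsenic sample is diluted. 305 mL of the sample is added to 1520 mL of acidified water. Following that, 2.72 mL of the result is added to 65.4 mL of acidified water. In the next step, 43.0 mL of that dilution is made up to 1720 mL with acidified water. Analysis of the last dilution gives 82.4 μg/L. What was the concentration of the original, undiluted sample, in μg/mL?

494 μg/mL

Overall dilution factor = 5.984 × 25.04 × 40 = 5994.
Original = 82.4 μg/L × 5994 = 4.94 × 10⁵ μg/L = 494 μg/mL.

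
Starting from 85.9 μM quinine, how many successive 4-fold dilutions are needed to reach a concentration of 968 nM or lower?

Need 4ⁿ ≥ 88.7, so n ≥ log(88.7)/log(4) = 3.24.
Minimum whole steps: n = 4.

4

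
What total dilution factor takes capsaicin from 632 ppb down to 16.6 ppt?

Factor = C₀/C_target = 632 ppb / 16.6 ppt = 3.81 × 10⁴.

3.81 × 10⁴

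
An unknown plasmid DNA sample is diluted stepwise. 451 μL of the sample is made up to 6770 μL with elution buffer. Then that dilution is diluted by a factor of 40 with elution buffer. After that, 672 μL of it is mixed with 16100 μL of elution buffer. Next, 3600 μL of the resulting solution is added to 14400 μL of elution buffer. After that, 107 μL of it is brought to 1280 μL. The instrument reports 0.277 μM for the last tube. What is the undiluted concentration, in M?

0.248 M

Overall dilution factor = 15.01 × 40 × 24.96 × 5 × 11.96 = 8.96 × 10⁵.
Original = 0.277 μM × 8.96 × 10⁵ = 2.48 × 10⁵ μM = 0.248 M.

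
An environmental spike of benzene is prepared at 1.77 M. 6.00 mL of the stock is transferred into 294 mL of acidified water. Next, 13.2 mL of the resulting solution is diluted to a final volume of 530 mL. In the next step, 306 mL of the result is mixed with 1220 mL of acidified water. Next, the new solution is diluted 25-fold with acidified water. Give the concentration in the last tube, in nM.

Overall dilution factor = 50 × 40.15 × 4.987 × 25 = 2.50 × 10⁵.
1.77 M / 2.50 × 10⁵ = 7.07 × 10⁻⁶ M = 7070 nM.

7070 nM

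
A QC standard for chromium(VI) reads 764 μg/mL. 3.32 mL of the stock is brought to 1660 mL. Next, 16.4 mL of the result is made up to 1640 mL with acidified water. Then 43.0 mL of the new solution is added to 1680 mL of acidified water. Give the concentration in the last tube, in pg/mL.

381 pg/mL

Overall dilution factor = 500 × 100 × 40.07 = 2.00 × 10⁶.
764 μg/mL / 2.00 × 10⁶ = 3.81 × 10⁻⁴ μg/mL = 381 pg/mL.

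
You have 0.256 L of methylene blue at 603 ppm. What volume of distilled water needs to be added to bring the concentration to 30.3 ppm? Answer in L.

4.84 L

V₂ = C₁V₁/C₂ = 603 × 0.256 / 30.3 = 5.09 L.
Diluent to add = V₂ − V₁ = 5.09 − 0.256 = 4.84 L.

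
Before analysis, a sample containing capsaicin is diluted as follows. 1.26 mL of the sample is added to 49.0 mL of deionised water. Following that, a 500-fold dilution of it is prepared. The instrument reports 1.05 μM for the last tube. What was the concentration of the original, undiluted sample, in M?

0.0209 M

Overall dilution factor = 39.89 × 500 = 1.99 × 10⁴.
Original = 1.05 μM × 1.99 × 10⁴ = 2.09 × 10⁴ μM = 0.0209 M.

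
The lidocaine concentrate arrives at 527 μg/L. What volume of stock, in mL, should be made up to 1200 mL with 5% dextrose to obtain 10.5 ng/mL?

23.9 mL

10.5 ng/mL = 10.5 μg/L.
V₁ = C₂V₂/C₁ = 10.5 × 1200 / 527 = 23.9 mL.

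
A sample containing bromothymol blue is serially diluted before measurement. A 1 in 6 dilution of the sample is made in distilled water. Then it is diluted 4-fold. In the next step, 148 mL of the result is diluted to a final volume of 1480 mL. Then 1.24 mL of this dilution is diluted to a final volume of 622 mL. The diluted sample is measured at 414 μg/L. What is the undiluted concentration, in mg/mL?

Overall dilution factor = 6 × 4 × 10 × 501.6 = 1.20 × 10⁵.
Original = 414 μg/L × 1.20 × 10⁵ = 4.98 × 10⁷ μg/L = 49.8 mg/mL.

49.8 mg/mL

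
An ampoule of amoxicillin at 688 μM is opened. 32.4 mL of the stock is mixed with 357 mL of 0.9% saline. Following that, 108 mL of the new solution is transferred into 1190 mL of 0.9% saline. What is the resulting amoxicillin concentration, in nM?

4760 nM

Overall dilution factor = 12.02 × 12.02 = 144.
688 μM / 144 = 4.76 μM = 4760 nM.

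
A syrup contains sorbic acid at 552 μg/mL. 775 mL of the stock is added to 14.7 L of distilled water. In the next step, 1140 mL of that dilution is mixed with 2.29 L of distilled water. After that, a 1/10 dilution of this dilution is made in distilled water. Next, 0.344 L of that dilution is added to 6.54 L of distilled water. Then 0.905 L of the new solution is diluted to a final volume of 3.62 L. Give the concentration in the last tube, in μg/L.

11.5 μg/L

Overall dilution factor = 19.97 × 3.009 × 10 × 20.01 × 4 = 4.81 × 10⁴.
552 μg/mL / 4.81 × 10⁴ = 0.0115 μg/mL = 11.5 μg/L.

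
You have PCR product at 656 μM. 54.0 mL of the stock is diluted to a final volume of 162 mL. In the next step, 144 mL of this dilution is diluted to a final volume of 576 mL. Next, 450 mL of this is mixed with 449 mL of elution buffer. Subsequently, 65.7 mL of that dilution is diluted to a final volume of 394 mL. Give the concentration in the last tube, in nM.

Overall dilution factor = 3 × 4 × 1.998 × 5.997 = 144.
656 μM / 144 = 4.56 μM = 4560 nM.

4560 nM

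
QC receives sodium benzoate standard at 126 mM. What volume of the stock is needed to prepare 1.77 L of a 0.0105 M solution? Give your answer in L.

0.0105 M = 10.5 mM.
V₁ = C₂V₂/C₁ = 10.5 × 1.77 / 126 = 0.148 L.

0.148 L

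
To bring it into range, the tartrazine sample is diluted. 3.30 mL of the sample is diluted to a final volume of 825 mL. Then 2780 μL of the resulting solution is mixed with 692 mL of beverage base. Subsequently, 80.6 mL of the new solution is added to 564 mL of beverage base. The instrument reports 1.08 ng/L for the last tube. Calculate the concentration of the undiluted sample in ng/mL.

Overall dilution factor = 250 × 249.9 × 7.998 = 5.00 × 10⁵.
Original = 1.08 ng/L × 5.00 × 10⁵ = 5.40 × 10⁵ ng/L = 540 ng/mL.

540 ng/mL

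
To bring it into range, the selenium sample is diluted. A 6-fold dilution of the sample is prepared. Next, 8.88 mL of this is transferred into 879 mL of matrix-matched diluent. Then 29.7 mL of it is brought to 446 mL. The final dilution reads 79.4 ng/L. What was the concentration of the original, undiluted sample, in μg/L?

Overall dilution factor = 6 × 99.99 × 15.02 = 9009.
Original = 79.4 ng/L × 9009 = 7.15 × 10⁵ ng/L = 715 μg/L.

715 μg/L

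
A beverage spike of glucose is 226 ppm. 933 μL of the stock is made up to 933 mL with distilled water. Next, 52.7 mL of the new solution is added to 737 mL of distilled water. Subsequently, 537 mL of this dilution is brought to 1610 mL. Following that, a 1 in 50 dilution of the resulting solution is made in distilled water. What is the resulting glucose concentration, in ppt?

Overall dilution factor = 1000 × 14.98 × 2.998 × 50 = 2.25 × 10⁶.
226 ppm / 2.25 × 10⁶ = 1.01 × 10⁻⁴ ppm = 101 ppt.

101 ppt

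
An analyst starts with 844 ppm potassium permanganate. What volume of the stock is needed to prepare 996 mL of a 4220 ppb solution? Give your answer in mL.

4.98 mL

4220 ppb = 4.22 ppm.
V₁ = C₂V₂/C₁ = 4.22 × 996 / 844 = 4.98 mL.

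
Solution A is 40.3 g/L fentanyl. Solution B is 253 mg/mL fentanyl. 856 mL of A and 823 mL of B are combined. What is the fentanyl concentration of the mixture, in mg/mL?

145 mg/mL

C_B = 253 mg/mL = 253 g/L.
C_mix = (C_A·V_A + C_B·V_B)/(V_A + V_B) = (40.3×856 + 253×823) / 1679 = 145 g/L = 145 mg/mL.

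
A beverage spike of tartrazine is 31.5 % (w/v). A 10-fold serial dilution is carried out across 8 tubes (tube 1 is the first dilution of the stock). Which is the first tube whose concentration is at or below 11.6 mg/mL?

Tube n has concentration 31.5 % (w/v) / 10ⁿ.
Need 10ⁿ ≥ 31.5 % (w/v) / 11.6 mg/mL = 27.2, so n ≥ 1.43.
First such tube: n = 2.

tube 2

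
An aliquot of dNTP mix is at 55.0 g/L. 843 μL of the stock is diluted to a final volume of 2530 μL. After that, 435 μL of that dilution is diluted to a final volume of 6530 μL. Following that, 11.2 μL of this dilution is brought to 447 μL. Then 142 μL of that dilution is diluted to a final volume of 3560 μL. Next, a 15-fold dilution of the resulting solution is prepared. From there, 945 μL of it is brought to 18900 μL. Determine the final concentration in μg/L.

4.07 μg/L

Overall dilution factor = 3.001 × 15.01 × 39.91 × 25.07 × 15 × 20 = 1.35 × 10⁷.
55.0 g/L / 1.35 × 10⁷ = 4.07 × 10⁻⁶ g/L = 4.07 μg/L.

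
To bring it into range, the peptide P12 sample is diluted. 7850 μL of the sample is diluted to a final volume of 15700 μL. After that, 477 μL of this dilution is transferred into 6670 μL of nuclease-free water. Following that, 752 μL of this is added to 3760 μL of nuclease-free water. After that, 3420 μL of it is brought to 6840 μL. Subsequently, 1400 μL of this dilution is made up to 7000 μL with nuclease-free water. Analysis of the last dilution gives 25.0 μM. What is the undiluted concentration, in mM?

44.9 mM

Overall dilution factor = 2 × 14.98 × 6 × 2 × 5 = 1798.
Original = 25.0 μM × 1798 = 4.49 × 10⁴ μM = 44.9 mM.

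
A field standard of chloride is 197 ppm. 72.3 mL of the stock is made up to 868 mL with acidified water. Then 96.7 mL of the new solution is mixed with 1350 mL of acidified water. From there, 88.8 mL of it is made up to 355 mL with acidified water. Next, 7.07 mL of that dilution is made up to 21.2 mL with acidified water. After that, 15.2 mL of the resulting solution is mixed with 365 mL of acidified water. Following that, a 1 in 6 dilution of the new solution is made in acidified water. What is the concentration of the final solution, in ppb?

0.610 ppb

Overall dilution factor = 12.01 × 14.96 × 3.998 × 2.999 × 25.01 × 6 = 3.23 × 10⁵.
197 ppm / 3.23 × 10⁵ = 6.10 × 10⁻⁴ ppm = 0.610 ppb.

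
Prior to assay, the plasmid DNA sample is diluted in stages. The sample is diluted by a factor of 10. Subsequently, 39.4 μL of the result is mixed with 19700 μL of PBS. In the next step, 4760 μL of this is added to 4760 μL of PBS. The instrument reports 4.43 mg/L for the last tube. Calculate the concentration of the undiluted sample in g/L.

Overall dilution factor = 10 × 501 × 2 = 1.00 × 10⁴.
Original = 4.43 mg/L × 1.00 × 10⁴ = 4.44 × 10⁴ mg/L = 44.4 g/L.

44.4 g/L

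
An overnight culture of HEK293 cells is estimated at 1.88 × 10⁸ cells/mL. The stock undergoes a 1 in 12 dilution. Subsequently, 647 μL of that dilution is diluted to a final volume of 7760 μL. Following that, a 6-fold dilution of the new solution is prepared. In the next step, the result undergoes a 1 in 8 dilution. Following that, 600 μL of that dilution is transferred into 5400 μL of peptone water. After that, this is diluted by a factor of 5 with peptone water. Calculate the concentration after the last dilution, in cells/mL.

Overall dilution factor = 12 × 11.99 × 6 × 8 × 10 × 5 = 3.45 × 10⁵.
1.88 × 10⁸ cells/mL / 3.45 × 10⁵ = 544 cells/mL.

544 cells/mL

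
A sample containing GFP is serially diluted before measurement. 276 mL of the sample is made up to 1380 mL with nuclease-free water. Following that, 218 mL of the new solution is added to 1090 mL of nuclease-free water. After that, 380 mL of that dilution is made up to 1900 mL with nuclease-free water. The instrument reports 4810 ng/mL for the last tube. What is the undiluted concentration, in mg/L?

Overall dilution factor = 5 × 6 × 5 = 150.
Original = 4810 ng/mL × 150 = 7.21 × 10⁵ ng/mL = 722 mg/L.

722 mg/L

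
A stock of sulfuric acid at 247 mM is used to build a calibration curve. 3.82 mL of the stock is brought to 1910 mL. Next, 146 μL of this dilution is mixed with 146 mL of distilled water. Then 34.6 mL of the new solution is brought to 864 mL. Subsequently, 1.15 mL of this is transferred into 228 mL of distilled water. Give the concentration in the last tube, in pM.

Overall dilution factor = 500 × 1001 × 24.97 × 199.3 = 2.49 × 10⁹.
247 mM / 2.49 × 10⁹ = 9.92 × 10⁻⁸ mM = 99.2 pM.

99.2 pM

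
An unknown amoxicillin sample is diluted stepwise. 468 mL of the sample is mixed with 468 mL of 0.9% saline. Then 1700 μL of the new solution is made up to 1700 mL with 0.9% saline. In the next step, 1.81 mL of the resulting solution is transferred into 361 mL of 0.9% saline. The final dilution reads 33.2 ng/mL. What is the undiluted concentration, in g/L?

Overall dilution factor = 2 × 1000 × 200.4 = 4.01 × 10⁵.
Original = 33.2 ng/mL × 4.01 × 10⁵ = 1.33 × 10⁷ ng/mL = 13.3 g/L.

13.3 g/L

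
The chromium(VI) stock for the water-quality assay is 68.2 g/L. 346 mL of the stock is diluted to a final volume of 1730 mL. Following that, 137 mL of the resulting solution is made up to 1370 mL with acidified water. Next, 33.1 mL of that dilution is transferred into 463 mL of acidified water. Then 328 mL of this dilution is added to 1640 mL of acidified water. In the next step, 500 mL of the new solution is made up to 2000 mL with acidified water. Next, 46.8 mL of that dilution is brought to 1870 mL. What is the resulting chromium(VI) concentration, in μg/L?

94.9 μg/L

Overall dilution factor = 5 × 10 × 14.99 × 6 × 4 × 39.96 = 7.19 × 10⁵.
68.2 g/L / 7.19 × 10⁵ = 9.49 × 10⁻⁵ g/L = 94.9 μg/L.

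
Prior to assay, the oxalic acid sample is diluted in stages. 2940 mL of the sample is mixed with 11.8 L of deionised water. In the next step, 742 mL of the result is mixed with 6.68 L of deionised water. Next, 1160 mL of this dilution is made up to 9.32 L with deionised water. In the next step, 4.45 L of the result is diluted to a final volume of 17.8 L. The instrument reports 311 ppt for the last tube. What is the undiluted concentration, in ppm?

Overall dilution factor = 5.014 × 10.00 × 8.034 × 4 = 1612.
Original = 311 ppt × 1612 = 5.01 × 10⁵ ppt = 0.501 ppm.

0.501 ppm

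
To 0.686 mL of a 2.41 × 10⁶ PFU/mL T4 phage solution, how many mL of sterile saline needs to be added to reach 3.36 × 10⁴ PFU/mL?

V₂ = C₁V₁/C₂ = 2.41 × 10⁶ × 0.686 / 3.36 × 10⁴ = 49.2 mL.
Diluent to add = V₂ − V₁ = 49.2 − 0.686 = 48.5 mL.

48.5 mL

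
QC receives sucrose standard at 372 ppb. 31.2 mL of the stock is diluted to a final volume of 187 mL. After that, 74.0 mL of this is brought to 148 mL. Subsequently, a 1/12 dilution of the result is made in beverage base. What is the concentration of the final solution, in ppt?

Overall dilution factor = 5.994 × 2 × 12 = 144.
372 ppb / 144 = 2.59 ppb = 2590 ppt.

2590 ppt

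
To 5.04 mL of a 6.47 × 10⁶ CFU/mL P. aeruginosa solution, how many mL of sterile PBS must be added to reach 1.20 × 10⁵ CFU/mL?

267 mL

V₂ = C₁V₁/C₂ = 6.47 × 10⁶ × 5.04 / 1.20 × 10⁵ = 272 mL.
Diluent to add = V₂ − V₁ = 272 − 5.04 = 267 mL.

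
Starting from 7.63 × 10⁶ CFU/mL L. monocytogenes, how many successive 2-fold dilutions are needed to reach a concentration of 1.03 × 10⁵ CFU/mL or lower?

Need 2ⁿ ≥ 74.1, so n ≥ log(74.1)/log(2) = 6.21.
Minimum whole steps: n = 7.

7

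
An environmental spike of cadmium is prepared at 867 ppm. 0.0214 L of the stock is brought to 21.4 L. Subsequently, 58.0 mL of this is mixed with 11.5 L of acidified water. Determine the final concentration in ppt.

Overall dilution factor = 1000 × 199.3 = 1.99 × 10⁵.
867 ppm / 1.99 × 10⁵ = 4.35 × 10⁻³ ppm = 4350 ppt.

4350 ppt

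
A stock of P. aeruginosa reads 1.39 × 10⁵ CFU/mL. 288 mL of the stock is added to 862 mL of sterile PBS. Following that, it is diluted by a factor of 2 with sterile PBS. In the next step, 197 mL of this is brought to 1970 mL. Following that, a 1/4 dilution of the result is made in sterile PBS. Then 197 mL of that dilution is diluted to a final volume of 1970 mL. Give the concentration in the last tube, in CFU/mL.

Overall dilution factor = 3.993 × 2 × 10 × 4 × 10 = 3194.
1.39 × 10⁵ CFU/mL / 3194 = 43.5 CFU/mL.

43.5 CFU/mL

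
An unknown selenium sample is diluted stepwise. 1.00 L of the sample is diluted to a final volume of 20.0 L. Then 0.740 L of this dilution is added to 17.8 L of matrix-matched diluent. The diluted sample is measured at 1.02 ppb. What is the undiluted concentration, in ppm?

0.511 ppm

Overall dilution factor = 20 × 25.05 = 501.
Original = 1.02 ppb × 501 = 511 ppb = 0.511 ppm.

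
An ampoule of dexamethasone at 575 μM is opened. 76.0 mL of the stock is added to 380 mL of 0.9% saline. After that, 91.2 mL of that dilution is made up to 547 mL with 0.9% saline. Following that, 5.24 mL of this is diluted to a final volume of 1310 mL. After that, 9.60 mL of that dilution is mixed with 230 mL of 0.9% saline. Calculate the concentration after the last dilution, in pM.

2560 pM

Overall dilution factor = 6 × 5.998 × 250 × 24.96 = 2.25 × 10⁵.
575 μM / 2.25 × 10⁵ = 2.56 × 10⁻³ μM = 2560 pM.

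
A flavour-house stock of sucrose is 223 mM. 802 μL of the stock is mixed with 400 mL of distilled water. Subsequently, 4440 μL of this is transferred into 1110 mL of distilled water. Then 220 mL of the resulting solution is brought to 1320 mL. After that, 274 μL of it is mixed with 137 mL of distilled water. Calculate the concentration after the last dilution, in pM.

Overall dilution factor = 499.8 × 251 × 6 × 501 = 3.77 × 10⁸.
223 mM / 3.77 × 10⁸ = 5.91 × 10⁻⁷ mM = 591 pM.

591 pM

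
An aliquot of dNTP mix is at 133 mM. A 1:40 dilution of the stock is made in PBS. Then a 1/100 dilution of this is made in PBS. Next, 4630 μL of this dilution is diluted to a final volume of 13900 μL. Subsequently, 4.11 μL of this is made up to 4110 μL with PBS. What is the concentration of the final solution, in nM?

Overall dilution factor = 40 × 100 × 3.002 × 1000 = 1.20 × 10⁷.
133 mM / 1.20 × 10⁷ = 1.11 × 10⁻⁵ mM = 11.1 nM.

11.1 nM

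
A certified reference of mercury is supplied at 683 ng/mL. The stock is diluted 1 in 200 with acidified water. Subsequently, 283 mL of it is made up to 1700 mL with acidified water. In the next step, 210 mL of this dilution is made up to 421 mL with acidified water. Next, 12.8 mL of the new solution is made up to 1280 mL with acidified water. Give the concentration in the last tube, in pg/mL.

Overall dilution factor = 200 × 6.007 × 2.005 × 100 = 2.41 × 10⁵.
683 ng/mL / 2.41 × 10⁵ = 2.84 × 10⁻³ ng/mL = 2.84 pg/mL.

2.84 pg/mL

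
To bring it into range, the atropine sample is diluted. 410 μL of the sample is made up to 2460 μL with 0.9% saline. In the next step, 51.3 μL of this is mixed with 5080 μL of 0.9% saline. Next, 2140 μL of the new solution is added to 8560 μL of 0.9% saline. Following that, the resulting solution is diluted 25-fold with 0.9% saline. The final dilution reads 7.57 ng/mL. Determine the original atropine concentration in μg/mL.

568 μg/mL

Overall dilution factor = 6 × 100.0 × 5 × 25 = 7.50 × 10⁴.
Original = 7.57 ng/mL × 7.50 × 10⁴ = 5.68 × 10⁵ ng/mL = 568 μg/mL.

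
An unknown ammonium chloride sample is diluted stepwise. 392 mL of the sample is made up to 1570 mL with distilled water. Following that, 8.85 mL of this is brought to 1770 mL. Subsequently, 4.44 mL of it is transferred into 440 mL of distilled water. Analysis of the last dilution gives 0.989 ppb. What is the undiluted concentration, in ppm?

Overall dilution factor = 4.005 × 200 × 100.1 = 8.02 × 10⁴.
Original = 0.989 ppb × 8.02 × 10⁴ = 7.93 × 10⁴ ppb = 79.3 ppm.

79.3 ppm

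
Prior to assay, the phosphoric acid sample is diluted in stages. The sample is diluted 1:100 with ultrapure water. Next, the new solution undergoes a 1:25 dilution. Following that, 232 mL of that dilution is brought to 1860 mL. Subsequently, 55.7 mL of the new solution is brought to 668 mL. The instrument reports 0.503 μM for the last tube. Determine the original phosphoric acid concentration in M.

Overall dilution factor = 100 × 25 × 8.017 × 11.99 = 2.40 × 10⁵.
Original = 0.503 μM × 2.40 × 10⁵ = 1.21 × 10⁵ μM = 0.121 M.

0.121 M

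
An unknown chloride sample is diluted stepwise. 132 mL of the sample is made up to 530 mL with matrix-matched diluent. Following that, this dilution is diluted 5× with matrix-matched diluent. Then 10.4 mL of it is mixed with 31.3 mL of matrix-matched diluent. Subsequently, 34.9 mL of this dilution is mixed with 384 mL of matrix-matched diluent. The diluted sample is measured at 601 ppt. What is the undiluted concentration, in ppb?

581 ppb

Overall dilution factor = 4.015 × 5 × 4.010 × 12.00 = 966.
Original = 601 ppt × 966 = 5.81 × 10⁵ ppt = 581 ppb.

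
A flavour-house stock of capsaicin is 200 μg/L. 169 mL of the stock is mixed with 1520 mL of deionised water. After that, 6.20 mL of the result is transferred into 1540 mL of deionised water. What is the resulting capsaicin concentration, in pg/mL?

80.2 pg/mL

Overall dilution factor = 9.994 × 249.4 = 2492.
200 μg/L / 2492 = 0.0802 μg/L = 80.2 pg/mL.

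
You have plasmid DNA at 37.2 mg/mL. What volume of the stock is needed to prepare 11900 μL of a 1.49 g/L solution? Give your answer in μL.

1.49 g/L = 1.49 mg/mL.
V₁ = C₂V₂/C₁ = 1.49 × 11900 / 37.2 = 477 μL.

477 μL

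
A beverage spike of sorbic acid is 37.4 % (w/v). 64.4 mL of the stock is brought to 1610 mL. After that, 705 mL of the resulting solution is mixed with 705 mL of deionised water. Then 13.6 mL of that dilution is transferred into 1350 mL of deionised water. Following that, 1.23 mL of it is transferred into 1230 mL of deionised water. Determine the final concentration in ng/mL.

Overall dilution factor = 25 × 2 × 100.3 × 1001 = 5.02 × 10⁶.
37.4 % (w/v) / 5.02 × 10⁶ = 7.45 × 10⁻⁶ % (w/v) = 74.5 ng/mL.

74.5 ng/mL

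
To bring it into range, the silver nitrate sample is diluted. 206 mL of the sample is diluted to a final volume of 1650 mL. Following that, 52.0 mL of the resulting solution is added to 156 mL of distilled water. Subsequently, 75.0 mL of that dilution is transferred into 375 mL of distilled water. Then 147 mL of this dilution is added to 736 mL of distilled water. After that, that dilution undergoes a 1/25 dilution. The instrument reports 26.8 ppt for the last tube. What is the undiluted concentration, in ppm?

Overall dilution factor = 8.010 × 4 × 6 × 6.007 × 25 = 2.89 × 10⁴.
Original = 26.8 ppt × 2.89 × 10⁴ = 7.74 × 10⁵ ppt = 0.774 ppm.

0.774 ppm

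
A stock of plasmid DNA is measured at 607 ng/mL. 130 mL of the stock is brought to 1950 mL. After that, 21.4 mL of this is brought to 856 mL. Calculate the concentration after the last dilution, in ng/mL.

1.01 ng/mL

Overall dilution factor = 15 × 40 = 600.
607 ng/mL / 600 = 1.01 ng/mL.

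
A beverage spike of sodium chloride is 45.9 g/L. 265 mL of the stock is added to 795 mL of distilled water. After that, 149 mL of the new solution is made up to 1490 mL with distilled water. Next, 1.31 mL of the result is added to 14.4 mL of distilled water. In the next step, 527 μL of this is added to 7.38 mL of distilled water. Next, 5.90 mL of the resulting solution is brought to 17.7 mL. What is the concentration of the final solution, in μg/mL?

2.13 μg/mL

Overall dilution factor = 4 × 10 × 11.99 × 15.00 × 3 = 2.16 × 10⁴.
45.9 g/L / 2.16 × 10⁴ = 2.13 × 10⁻³ g/L = 2.13 μg/mL.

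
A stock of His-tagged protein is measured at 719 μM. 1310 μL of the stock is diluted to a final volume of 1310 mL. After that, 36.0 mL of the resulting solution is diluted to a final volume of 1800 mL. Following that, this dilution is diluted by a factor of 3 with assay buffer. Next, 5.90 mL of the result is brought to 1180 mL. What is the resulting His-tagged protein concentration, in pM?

Overall dilution factor = 1000 × 50 × 3 × 200 = 3.00 × 10⁷.
719 μM / 3.00 × 10⁷ = 2.40 × 10⁻⁵ μM = 24.0 pM.

24.0 pM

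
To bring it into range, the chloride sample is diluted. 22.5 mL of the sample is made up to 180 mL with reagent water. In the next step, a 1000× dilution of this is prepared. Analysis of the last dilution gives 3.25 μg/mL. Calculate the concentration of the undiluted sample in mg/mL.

26.0 mg/mL

Overall dilution factor = 8 × 1000 = 8000.
Original = 3.25 μg/mL × 8000 = 2.60 × 10⁴ μg/mL = 26.0 mg/mL.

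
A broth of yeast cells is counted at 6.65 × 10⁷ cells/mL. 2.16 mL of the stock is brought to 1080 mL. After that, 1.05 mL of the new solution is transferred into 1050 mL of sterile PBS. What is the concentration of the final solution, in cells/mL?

133 cells/mL

Overall dilution factor = 500 × 1001 = 5.00 × 10⁵.
6.65 × 10⁷ cells/mL / 5.00 × 10⁵ = 133 cells/mL.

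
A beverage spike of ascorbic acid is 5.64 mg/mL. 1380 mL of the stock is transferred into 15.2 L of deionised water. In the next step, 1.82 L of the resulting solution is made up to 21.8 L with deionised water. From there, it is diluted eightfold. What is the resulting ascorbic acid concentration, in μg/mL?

Overall dilution factor = 12.01 × 11.98 × 8 = 1151.
5.64 mg/mL / 1151 = 4.90 × 10⁻³ mg/mL = 4.90 μg/mL.

4.90 μg/mL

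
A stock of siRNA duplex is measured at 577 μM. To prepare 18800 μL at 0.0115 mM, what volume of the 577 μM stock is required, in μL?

0.0115 mM = 11.5 μM.
V₁ = C₂V₂/C₁ = 11.5 × 18800 / 577 = 375 μL.

375 μL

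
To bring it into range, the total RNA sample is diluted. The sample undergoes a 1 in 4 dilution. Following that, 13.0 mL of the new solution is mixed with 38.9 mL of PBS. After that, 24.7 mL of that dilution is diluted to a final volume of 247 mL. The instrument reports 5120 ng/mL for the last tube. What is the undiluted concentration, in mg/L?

Overall dilution factor = 4 × 3.992 × 10 = 160.
Original = 5120 ng/mL × 160 = 8.18 × 10⁵ ng/mL = 818 mg/L.

818 mg/L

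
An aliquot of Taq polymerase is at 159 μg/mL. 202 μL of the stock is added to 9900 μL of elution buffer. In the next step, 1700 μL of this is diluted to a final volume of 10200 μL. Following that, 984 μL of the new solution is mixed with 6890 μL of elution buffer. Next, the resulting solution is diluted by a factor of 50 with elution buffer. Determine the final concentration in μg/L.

1.32 μg/L

Overall dilution factor = 50.01 × 6 × 8.002 × 50 = 1.20 × 10⁵.
159 μg/mL / 1.20 × 10⁵ = 1.32 × 10⁻³ μg/mL = 1.32 μg/L.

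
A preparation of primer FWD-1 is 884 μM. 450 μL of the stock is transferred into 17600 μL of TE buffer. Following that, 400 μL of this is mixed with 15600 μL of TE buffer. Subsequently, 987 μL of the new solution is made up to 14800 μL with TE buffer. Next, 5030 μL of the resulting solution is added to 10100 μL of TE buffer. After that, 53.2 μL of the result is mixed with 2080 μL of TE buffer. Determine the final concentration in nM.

0.305 nM

Overall dilution factor = 40.11 × 40 × 14.99 × 3.008 × 40.10 = 2.90 × 10⁶.
884 μM / 2.90 × 10⁶ = 3.05 × 10⁻⁴ μM = 0.305 nM.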